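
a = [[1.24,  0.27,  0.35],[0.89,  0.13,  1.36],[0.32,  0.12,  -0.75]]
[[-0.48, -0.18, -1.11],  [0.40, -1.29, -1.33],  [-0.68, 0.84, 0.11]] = a @ [[-0.70,-0.02,-0.54], [0.54,0.75,-0.96], [0.70,-1.01,-0.53]]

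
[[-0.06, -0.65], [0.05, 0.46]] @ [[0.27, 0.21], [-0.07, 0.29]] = [[0.03, -0.20],[-0.02, 0.14]]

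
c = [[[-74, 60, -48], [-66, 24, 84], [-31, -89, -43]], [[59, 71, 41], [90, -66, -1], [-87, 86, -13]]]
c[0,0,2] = -48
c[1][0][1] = 71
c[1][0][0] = 59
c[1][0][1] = 71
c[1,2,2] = -13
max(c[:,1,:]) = 90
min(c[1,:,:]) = -87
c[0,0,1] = 60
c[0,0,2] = -48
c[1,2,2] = -13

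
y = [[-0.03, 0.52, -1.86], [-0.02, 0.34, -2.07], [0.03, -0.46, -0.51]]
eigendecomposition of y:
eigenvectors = [[0.73, 1.00, 0.51],  [0.66, 0.06, 0.71],  [-0.19, 0.00, 0.50]]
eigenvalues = [0.93, 0.0, -1.13]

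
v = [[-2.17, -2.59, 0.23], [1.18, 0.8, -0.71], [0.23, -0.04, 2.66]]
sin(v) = [[-2.28, -2.27, -0.09], [1.05, 0.32, -0.22], [0.15, 0.07, 0.4]]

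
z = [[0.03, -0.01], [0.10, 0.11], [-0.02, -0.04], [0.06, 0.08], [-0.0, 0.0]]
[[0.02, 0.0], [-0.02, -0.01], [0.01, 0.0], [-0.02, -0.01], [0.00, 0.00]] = z @ [[0.45, 0.10], [-0.6, -0.16]]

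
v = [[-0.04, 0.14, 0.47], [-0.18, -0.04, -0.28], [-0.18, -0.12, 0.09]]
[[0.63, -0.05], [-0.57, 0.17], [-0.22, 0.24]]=v @ [[1.14, -0.82],[1.02, -0.75],[1.14, 0.04]]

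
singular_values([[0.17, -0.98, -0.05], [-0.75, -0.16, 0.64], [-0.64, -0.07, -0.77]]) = [1.0, 1.0, 1.0]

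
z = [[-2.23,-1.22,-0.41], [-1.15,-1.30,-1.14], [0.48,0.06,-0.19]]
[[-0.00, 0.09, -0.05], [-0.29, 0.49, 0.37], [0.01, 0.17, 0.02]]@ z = [[-0.13, -0.12, -0.09], [0.26, -0.26, -0.51], [-0.21, -0.23, -0.20]]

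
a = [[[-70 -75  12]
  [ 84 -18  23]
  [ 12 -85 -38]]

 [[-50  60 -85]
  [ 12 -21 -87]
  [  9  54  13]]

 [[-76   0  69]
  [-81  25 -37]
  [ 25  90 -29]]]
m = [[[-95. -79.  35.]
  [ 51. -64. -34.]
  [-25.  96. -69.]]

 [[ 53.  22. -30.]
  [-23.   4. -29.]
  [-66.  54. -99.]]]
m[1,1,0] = -23.0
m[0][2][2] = -69.0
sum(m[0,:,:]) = -184.0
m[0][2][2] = -69.0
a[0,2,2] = -38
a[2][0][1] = 0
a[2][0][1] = 0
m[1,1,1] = 4.0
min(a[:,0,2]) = -85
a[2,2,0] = 25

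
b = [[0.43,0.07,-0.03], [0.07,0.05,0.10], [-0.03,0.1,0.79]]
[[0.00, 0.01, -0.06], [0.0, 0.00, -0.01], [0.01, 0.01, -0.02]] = b@ [[0.01, 0.01, -0.15], [0.01, 0.02, 0.04], [0.01, 0.01, -0.04]]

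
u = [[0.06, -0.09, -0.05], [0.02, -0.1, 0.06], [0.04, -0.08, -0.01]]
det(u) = -0.00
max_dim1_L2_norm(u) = 0.12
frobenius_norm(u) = 0.19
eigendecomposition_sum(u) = [[-0.00+0.00j, -0.00-0.00j, (0.01-0j)],  [-0.00+0.00j, -0.00-0.00j, -0j],  [(-0+0j), -0.00-0.00j, 0.00-0.00j]] + [[0.03-0.01j, (-0.04-0.06j), -0.03+0.10j], [(0.01-0.02j), -0.05-0.01j, (0.03+0.06j)], [(0.02-0.01j), (-0.04-0.03j), (-0.01+0.07j)]] + [[(0.03+0.01j), (-0.04+0.06j), (-0.03-0.1j)], [0.01+0.02j, -0.05+0.01j, (0.03-0.06j)], [(0.02+0.01j), (-0.04+0.03j), (-0.01-0.07j)]]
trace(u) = -0.05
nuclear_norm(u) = 0.26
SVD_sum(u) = [[0.04, -0.1, -0.0],[0.04, -0.09, -0.0],[0.04, -0.08, -0.00]] + [[0.02,0.01,-0.05],[-0.02,-0.01,0.06],[0.00,0.0,-0.01]] + [[-0.00, -0.0, -0.00], [-0.00, -0.00, -0.00], [0.00, 0.0, 0.00]]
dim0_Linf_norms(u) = [0.06, 0.1, 0.06]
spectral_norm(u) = 0.17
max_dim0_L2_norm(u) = 0.16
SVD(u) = [[-0.63, 0.62, -0.47], [-0.58, -0.78, -0.25], [-0.52, 0.12, 0.84]] @ diag([0.1710373380538932, 0.0839407787609762, 0.0004179143920657669]) @ [[-0.41, 0.91, 0.01], [0.31, 0.15, -0.94], [0.86, 0.38, 0.35]]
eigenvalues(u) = [(-0+0j), (-0.02+0.05j), (-0.02-0.05j)]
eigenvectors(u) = [[-0.85+0.00j, -0.70+0.00j, (-0.7-0j)], [(-0.39+0j), (-0.38+0.32j), -0.38-0.32j], [-0.35+0.00j, -0.50+0.10j, -0.50-0.10j]]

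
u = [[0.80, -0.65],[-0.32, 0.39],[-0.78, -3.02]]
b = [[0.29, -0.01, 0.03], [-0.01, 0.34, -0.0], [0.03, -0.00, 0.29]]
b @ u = [[0.21, -0.28], [-0.12, 0.14], [-0.2, -0.9]]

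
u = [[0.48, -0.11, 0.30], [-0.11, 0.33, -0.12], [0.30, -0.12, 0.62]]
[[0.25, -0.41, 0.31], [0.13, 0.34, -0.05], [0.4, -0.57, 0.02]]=u@[[0.29,-0.29,0.91], [0.71,0.7,0.0], [0.64,-0.65,-0.41]]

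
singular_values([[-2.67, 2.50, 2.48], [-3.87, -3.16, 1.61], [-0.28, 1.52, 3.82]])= [6.07, 4.83, 1.97]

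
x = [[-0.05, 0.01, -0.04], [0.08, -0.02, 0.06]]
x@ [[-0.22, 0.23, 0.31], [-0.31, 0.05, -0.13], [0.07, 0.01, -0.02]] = [[0.01, -0.01, -0.02], [-0.01, 0.02, 0.03]]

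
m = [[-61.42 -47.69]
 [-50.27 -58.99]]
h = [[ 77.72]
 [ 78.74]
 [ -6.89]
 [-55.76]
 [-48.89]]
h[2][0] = -6.89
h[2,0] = -6.89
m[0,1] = -47.69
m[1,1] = -58.99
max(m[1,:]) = -50.27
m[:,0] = [-61.42, -50.27]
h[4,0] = -48.89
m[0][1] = -47.69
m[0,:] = [-61.42, -47.69]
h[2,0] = -6.89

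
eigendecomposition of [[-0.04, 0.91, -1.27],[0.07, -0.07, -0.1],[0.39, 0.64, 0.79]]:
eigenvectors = [[(-0.84+0j), -0.84-0.00j, 0.92+0.00j], [(-0.1+0.04j), -0.10-0.04j, (-0.38+0j)], [(0.26+0.47j), 0.26-0.47j, -0.11+0.00j]]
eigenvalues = [(0.47+0.66j), (0.47-0.66j), (-0.27+0j)]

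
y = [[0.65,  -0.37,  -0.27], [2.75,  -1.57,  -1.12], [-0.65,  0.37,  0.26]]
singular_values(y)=[3.54, 0.01, 0.0]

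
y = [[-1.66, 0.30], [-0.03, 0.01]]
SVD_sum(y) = [[-1.66, 0.3],[-0.03, 0.01]] + [[-0.00,  -0.00],[0.00,  0.0]]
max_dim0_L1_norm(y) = 1.69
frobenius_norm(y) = 1.69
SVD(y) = [[-1.0, -0.02], [-0.02, 1.00]] @ diag([1.6871809947311638, 0.004504555245544943]) @ [[0.98,-0.18], [0.18,0.98]]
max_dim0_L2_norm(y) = 1.66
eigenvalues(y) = [-1.65, 0.0]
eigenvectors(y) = [[-1.0, -0.18], [-0.02, -0.98]]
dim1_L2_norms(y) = [1.69, 0.03]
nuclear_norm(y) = 1.69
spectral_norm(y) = 1.69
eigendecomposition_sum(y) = [[-1.66,0.30], [-0.03,0.01]] + [[-0.00, 0.00],  [-0.0, 0.0]]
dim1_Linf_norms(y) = [1.66, 0.03]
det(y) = -0.01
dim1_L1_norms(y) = [1.96, 0.04]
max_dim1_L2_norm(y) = 1.69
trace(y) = -1.65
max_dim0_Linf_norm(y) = 1.66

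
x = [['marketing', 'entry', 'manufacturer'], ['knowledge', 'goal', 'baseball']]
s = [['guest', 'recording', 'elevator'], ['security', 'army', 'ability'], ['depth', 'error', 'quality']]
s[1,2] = 'ability'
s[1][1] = 'army'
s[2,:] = ['depth', 'error', 'quality']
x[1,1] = 'goal'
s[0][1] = 'recording'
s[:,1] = ['recording', 'army', 'error']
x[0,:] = ['marketing', 'entry', 'manufacturer']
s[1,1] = 'army'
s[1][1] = 'army'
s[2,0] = 'depth'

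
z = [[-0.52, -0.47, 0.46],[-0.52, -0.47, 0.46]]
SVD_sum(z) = [[-0.52, -0.47, 0.46], [-0.52, -0.47, 0.46]] + [[0.00, -0.0, -0.0],[-0.0, 0.0, 0.00]]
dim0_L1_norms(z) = [1.04, 0.94, 0.92]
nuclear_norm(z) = 1.19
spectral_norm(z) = 1.19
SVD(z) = [[-0.71,  -0.71], [-0.71,  0.71]] @ diag([1.1856643707221703, 2.1159796466777434e-17]) @ [[0.62, 0.56, -0.55],  [-0.22, 0.8, 0.56]]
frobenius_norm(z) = 1.19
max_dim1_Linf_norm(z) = 0.52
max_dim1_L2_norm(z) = 0.84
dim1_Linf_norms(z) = [0.52, 0.52]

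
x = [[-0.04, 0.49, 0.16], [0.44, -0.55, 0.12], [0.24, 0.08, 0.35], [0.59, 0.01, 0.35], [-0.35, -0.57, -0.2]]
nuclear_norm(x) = 2.14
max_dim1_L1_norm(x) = 1.12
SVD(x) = [[-0.28, 0.46, -0.32], [-0.13, -0.75, 0.12], [-0.39, -0.08, -0.76], [-0.61, -0.33, 0.05], [0.61, -0.34, -0.56]] @ diag([1.0016985598796013, 0.9361121879448254, 0.2066251841288609]) @ [[-0.72, -0.45, -0.53], [-0.47, 0.88, -0.10], [0.51, 0.18, -0.84]]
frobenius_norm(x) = 1.39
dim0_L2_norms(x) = [0.85, 0.93, 0.57]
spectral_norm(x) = 1.00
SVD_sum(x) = [[0.20, 0.12, 0.15],[0.1, 0.06, 0.07],[0.28, 0.18, 0.21],[0.44, 0.27, 0.33],[-0.44, -0.27, -0.33]] + [[-0.20, 0.38, -0.04],[0.33, -0.61, 0.07],[0.04, -0.07, 0.01],[0.14, -0.27, 0.03],[0.15, -0.28, 0.03]] + [[-0.03, -0.01, 0.05], [0.01, 0.0, -0.02], [-0.08, -0.03, 0.13], [0.01, 0.0, -0.01], [-0.06, -0.02, 0.1]]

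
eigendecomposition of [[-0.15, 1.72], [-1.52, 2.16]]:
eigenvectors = [[0.73+0.00j,0.73-0.00j],[(0.49+0.48j),0.49-0.48j]]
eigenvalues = [(1.01+1.13j), (1.01-1.13j)]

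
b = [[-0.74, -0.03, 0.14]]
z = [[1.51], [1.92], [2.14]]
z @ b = [[-1.12, -0.05, 0.21], [-1.42, -0.06, 0.27], [-1.58, -0.06, 0.3]]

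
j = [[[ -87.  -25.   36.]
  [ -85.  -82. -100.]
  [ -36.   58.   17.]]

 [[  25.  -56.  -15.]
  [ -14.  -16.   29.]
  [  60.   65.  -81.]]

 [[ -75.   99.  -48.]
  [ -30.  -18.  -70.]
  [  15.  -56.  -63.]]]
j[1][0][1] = -56.0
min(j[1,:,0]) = -14.0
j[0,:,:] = [[-87.0, -25.0, 36.0], [-85.0, -82.0, -100.0], [-36.0, 58.0, 17.0]]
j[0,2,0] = -36.0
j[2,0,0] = -75.0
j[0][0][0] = -87.0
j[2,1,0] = -30.0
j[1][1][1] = -16.0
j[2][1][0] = -30.0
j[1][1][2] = 29.0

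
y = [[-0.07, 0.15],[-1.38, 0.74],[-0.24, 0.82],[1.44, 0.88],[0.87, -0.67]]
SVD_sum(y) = [[-0.1, 0.02], [-1.47, 0.33], [-0.4, 0.09], [1.19, -0.26], [0.97, -0.22]] + [[0.03, 0.13], [0.09, 0.41], [0.16, 0.73], [0.25, 1.14], [-0.1, -0.45]]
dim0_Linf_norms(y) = [1.44, 0.88]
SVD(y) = [[-0.05,-0.09], [-0.68,-0.28], [-0.19,-0.49], [0.55,-0.76], [0.45,0.30]] @ diag([2.2176930768276906, 1.5313515001431022]) @ [[0.98,  -0.22], [-0.22,  -0.98]]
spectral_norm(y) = 2.22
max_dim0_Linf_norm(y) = 1.44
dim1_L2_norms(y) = [0.17, 1.57, 0.85, 1.69, 1.1]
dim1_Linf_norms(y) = [0.15, 1.38, 0.82, 1.44, 0.87]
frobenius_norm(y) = 2.70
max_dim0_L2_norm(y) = 2.19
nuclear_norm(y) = 3.75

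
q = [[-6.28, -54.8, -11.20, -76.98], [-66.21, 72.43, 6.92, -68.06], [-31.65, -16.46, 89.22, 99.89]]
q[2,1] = -16.46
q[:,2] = [-11.2, 6.92, 89.22]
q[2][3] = 99.89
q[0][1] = -54.8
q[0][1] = -54.8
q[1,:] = [-66.21, 72.43, 6.92, -68.06]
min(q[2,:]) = -31.65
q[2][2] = 89.22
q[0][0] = -6.28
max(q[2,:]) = 99.89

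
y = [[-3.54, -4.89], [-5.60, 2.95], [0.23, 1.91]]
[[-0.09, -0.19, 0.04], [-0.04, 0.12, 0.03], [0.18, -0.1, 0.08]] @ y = [[1.39, -0.04], [-0.52, 0.61], [-0.06, -1.02]]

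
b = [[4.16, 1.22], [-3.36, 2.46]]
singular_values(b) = [5.39, 2.66]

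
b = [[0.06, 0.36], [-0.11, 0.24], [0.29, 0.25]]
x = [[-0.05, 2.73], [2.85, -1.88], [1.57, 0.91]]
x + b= [[0.01,3.09], [2.74,-1.64], [1.86,1.16]]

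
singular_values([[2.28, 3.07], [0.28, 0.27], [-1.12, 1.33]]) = [3.87, 1.68]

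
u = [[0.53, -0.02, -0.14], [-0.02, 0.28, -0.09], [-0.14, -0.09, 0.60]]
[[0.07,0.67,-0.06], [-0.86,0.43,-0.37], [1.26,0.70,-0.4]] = u@[[0.53,1.87,-0.45], [-2.43,2.28,-1.68], [1.86,1.94,-1.02]]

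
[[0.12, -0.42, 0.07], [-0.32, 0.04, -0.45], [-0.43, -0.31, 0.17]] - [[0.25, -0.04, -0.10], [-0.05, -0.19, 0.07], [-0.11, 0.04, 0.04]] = [[-0.13, -0.38, 0.17],[-0.27, 0.23, -0.52],[-0.32, -0.35, 0.13]]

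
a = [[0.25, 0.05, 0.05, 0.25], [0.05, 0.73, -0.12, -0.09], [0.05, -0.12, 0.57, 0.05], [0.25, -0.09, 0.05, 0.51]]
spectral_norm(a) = 0.84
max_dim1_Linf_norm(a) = 0.73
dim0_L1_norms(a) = [0.6, 0.99, 0.79, 0.9]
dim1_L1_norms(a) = [0.6, 0.99, 0.79, 0.9]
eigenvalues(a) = [0.08, 0.84, 0.64, 0.5]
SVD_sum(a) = [[0.02, -0.09, 0.05, 0.05], [-0.09, 0.52, -0.30, -0.26], [0.05, -0.3, 0.17, 0.15], [0.05, -0.26, 0.15, 0.13]] + [[0.17, 0.16, 0.02, 0.23], [0.16, 0.15, 0.02, 0.22], [0.02, 0.02, 0.0, 0.03], [0.23, 0.22, 0.03, 0.32]] + [[0.00, -0.01, -0.02, 0.01], [-0.01, 0.07, 0.16, -0.05], [-0.02, 0.16, 0.39, -0.13], [0.01, -0.05, -0.13, 0.04]] + [[0.06, -0.01, -0.0, -0.04], [-0.01, 0.0, 0.00, 0.01], [-0.0, 0.00, 0.0, 0.00], [-0.04, 0.01, 0.0, 0.02]]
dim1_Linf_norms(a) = [0.25, 0.73, 0.57, 0.51]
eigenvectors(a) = [[-0.84, 0.14, 0.52, 0.04], [0.15, -0.79, 0.48, -0.36], [0.07, 0.46, 0.06, -0.89], [0.52, 0.39, 0.7, 0.29]]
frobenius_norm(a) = 1.17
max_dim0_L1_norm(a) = 0.99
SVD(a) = [[0.14, -0.52, 0.04, -0.84], [-0.79, -0.48, -0.36, 0.15], [0.46, -0.06, -0.89, 0.07], [0.39, -0.7, 0.29, 0.52]] @ diag([0.8357997889218516, 0.6382093317133126, 0.5025603537339471, 0.0834305256308895]) @ [[0.14, -0.79, 0.46, 0.39], [-0.52, -0.48, -0.06, -0.7], [0.04, -0.36, -0.89, 0.29], [-0.84, 0.15, 0.07, 0.52]]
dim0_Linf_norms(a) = [0.25, 0.73, 0.57, 0.51]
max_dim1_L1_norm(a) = 0.99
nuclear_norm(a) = 2.06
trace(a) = 2.06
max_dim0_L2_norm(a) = 0.75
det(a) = 0.02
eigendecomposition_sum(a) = [[0.06, -0.01, -0.00, -0.04], [-0.01, 0.00, 0.0, 0.01], [-0.0, 0.00, 0.00, 0.0], [-0.04, 0.01, 0.00, 0.02]] + [[0.02, -0.09, 0.05, 0.05], [-0.09, 0.52, -0.3, -0.26], [0.05, -0.3, 0.17, 0.15], [0.05, -0.26, 0.15, 0.13]] + [[0.17, 0.16, 0.02, 0.23], [0.16, 0.15, 0.02, 0.22], [0.02, 0.02, 0.0, 0.03], [0.23, 0.22, 0.03, 0.32]] + [[0.0,-0.01,-0.02,0.01], [-0.01,0.07,0.16,-0.05], [-0.02,0.16,0.39,-0.13], [0.01,-0.05,-0.13,0.04]]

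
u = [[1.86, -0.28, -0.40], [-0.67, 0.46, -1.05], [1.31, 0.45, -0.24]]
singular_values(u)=[2.38, 1.24, 0.5]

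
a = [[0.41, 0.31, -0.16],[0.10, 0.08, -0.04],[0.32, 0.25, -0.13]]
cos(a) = [[0.93,-0.06,0.03], [-0.02,0.99,0.01], [-0.06,-0.04,1.02]]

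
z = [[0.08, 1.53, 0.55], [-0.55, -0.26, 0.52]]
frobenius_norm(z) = 1.81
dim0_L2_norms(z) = [0.56, 1.55, 0.76]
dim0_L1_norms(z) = [0.63, 1.79, 1.07]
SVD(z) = [[-1.0, 0.08], [0.08, 1.0]] @ diag([1.6315050941501472, 0.7927743233494127]) @ [[-0.07, -0.95, -0.31], [-0.68, -0.18, 0.71]]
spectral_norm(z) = 1.63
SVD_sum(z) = [[0.12, 1.54, 0.51], [-0.01, -0.12, -0.04]] + [[-0.04, -0.01, 0.04], [-0.54, -0.14, 0.56]]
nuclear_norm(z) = 2.42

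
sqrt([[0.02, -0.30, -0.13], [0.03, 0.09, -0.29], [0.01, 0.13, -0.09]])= [[0.16, -0.19, -0.79], [0.05, 0.45, -0.45], [-0.0, 0.23, 0.11]]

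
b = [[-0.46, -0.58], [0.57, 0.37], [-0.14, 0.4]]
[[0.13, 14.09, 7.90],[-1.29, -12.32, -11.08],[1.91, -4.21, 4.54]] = b @ [[-4.36, -12.04, -21.85], [3.24, -14.74, 3.71]]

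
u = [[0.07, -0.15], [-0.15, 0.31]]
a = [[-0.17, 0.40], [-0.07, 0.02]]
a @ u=[[-0.07, 0.15], [-0.01, 0.02]]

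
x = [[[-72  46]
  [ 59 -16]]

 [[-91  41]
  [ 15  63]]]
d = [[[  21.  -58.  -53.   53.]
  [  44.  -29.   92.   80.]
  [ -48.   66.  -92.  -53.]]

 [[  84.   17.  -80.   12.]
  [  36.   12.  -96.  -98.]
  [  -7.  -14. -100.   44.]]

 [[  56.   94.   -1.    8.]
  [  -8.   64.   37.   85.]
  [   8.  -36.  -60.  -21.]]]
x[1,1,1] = 63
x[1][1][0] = 15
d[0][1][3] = 80.0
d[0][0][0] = 21.0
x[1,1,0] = 15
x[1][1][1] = 63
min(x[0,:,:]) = -72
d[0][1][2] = 92.0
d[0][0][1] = -58.0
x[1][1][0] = 15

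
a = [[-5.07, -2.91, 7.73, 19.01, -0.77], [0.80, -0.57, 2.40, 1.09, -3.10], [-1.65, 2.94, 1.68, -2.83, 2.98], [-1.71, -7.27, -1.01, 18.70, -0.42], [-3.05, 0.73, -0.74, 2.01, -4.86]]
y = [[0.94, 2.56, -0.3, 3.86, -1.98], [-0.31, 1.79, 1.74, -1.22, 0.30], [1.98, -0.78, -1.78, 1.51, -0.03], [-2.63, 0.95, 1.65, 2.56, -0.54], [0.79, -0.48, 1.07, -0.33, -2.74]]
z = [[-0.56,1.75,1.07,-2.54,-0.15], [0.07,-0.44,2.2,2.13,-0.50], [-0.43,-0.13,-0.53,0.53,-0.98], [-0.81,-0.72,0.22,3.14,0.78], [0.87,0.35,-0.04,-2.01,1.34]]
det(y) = -106.02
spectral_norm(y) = 5.82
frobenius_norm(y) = 8.44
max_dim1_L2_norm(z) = 3.42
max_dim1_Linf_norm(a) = 19.01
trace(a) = 9.88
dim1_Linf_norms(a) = [19.01, 3.1, 2.98, 18.7, 4.86]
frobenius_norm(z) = 6.40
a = y @ z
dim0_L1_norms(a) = [12.28, 14.42, 13.56, 43.64, 12.13]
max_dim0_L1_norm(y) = 9.48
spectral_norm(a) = 28.75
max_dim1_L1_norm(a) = 35.49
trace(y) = 0.77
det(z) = -0.02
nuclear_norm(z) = 11.22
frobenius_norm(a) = 30.81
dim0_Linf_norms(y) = [2.63, 2.56, 1.78, 3.86, 2.74]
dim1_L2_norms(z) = [3.32, 3.13, 1.31, 3.42, 2.59]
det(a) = 8.10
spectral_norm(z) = 5.36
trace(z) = 2.95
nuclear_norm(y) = 16.53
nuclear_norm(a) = 47.16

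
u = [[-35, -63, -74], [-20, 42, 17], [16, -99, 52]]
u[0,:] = [-35, -63, -74]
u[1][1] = 42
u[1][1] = 42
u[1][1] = 42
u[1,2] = 17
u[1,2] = 17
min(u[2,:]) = -99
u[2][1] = -99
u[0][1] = -63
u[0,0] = -35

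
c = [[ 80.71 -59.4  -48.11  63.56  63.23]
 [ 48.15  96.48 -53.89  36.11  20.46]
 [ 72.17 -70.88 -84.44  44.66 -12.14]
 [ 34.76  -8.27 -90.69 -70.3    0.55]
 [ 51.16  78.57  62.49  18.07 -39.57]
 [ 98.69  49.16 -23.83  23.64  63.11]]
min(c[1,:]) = -53.89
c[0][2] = -48.11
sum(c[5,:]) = 210.76999999999998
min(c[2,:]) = -84.44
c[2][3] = 44.66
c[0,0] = 80.71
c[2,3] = 44.66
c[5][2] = -23.83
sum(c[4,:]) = 170.72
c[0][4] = 63.23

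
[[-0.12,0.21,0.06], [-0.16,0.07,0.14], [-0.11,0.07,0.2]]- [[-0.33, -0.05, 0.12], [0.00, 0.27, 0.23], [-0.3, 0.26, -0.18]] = [[0.21,  0.26,  -0.06],[-0.16,  -0.20,  -0.09],[0.19,  -0.19,  0.38]]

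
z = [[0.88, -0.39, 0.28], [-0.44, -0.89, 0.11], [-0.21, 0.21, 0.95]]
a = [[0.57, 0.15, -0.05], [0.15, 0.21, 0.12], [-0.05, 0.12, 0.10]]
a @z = [[0.45,-0.37,0.13], [0.01,-0.22,0.18], [-0.12,-0.07,0.09]]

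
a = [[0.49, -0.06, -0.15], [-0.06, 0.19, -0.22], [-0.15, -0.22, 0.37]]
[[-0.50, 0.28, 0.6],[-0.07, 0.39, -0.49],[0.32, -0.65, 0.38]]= a @ [[-1.18, 0.59, 1.55], [-0.94, 1.57, -0.59], [-0.16, -0.58, 1.30]]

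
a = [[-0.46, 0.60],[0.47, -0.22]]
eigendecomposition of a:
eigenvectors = [[-0.82, -0.67], [0.58, -0.74]]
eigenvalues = [-0.88, 0.2]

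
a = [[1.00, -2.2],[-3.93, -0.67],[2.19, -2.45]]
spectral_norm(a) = 4.82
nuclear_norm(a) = 7.87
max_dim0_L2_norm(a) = 4.61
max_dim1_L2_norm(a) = 3.99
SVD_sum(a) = [[1.63, -0.67],[-3.12, 1.29],[2.74, -1.13]] + [[-0.63,-1.53], [-0.81,-1.96], [-0.55,-1.32]]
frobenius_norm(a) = 5.70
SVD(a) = [[-0.37,  -0.54], [0.7,  -0.70], [-0.61,  -0.47]] @ diag([4.824076332113495, 3.0431377789943093]) @ [[-0.92, 0.38], [0.38, 0.92]]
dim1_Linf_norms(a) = [2.2, 3.93, 2.45]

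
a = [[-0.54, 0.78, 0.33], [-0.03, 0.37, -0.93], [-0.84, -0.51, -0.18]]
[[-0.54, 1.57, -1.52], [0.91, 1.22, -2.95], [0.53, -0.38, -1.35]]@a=[[1.52, 0.93, -1.36], [1.95, 2.67, -0.30], [0.86, 0.96, 0.77]]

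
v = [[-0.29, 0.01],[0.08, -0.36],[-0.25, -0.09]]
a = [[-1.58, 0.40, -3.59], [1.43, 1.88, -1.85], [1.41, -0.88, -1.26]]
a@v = [[1.39, 0.16], [0.20, -0.5], [-0.16, 0.44]]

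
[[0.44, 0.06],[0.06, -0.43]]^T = [[0.44, 0.06], [0.06, -0.43]]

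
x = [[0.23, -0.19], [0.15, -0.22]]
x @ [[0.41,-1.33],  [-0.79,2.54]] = [[0.24,-0.79], [0.24,-0.76]]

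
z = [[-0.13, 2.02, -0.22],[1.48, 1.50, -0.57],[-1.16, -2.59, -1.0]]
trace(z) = 0.37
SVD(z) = [[0.45, -0.45, 0.77],[0.49, 0.85, 0.21],[-0.75, 0.27, 0.61]] @ diag([3.909647630212339, 1.2450356810309475, 1.0626577814775744]) @ [[0.39, 0.92, 0.09], [0.80, -0.29, -0.53], [-0.46, 0.28, -0.84]]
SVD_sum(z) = [[0.69, 1.63, 0.17], [0.74, 1.74, 0.18], [-1.14, -2.67, -0.28]] + [[-0.45, 0.16, 0.30], [0.84, -0.3, -0.56], [0.27, -0.1, -0.18]] + [[-0.37, 0.23, -0.69],[-0.1, 0.06, -0.19],[-0.29, 0.18, -0.54]]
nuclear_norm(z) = 6.22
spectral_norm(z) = 3.91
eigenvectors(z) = [[-0.47, -0.78, -0.34], [-0.67, 0.32, 0.33], [0.57, -0.53, 0.88]]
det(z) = 5.17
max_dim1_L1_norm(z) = 4.75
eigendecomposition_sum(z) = [[0.74,1.39,-0.24], [1.06,1.99,-0.34], [-0.9,-1.68,0.29]] + [[-0.77,0.22,-0.38], [0.32,-0.09,0.16], [-0.53,0.15,-0.26]] + [[-0.10, 0.41, 0.40], [0.10, -0.40, -0.39], [0.26, -1.05, -1.03]]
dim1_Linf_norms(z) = [2.02, 1.5, 2.59]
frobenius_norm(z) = 4.24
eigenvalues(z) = [3.02, -1.12, -1.53]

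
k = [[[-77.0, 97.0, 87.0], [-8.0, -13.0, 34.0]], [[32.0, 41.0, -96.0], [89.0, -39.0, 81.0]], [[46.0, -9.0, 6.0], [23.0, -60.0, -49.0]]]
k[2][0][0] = 46.0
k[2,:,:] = [[46.0, -9.0, 6.0], [23.0, -60.0, -49.0]]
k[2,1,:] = [23.0, -60.0, -49.0]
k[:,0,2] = [87.0, -96.0, 6.0]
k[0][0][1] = 97.0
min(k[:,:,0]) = -77.0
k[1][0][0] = 32.0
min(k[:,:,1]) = -60.0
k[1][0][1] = 41.0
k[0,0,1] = 97.0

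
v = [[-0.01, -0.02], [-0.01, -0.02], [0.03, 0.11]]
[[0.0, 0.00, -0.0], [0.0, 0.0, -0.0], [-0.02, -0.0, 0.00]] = v@[[0.08, 0.01, -0.02], [-0.18, -0.03, 0.05]]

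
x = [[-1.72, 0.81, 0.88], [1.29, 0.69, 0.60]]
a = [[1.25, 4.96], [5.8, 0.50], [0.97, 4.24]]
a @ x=[[4.25,4.43,4.08], [-9.33,5.04,5.4], [3.80,3.71,3.40]]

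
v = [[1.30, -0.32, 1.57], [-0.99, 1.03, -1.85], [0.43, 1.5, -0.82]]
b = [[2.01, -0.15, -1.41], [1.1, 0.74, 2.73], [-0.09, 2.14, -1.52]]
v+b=[[3.31, -0.47, 0.16], [0.11, 1.77, 0.88], [0.34, 3.64, -2.34]]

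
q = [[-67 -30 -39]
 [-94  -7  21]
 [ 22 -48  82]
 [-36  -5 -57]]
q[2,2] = 82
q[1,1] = -7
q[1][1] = -7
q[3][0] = -36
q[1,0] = -94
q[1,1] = -7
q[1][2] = 21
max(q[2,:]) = 82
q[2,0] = 22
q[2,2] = 82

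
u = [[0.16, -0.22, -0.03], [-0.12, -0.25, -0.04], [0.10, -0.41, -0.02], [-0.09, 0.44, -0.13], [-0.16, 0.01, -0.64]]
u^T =[[0.16, -0.12, 0.1, -0.09, -0.16], [-0.22, -0.25, -0.41, 0.44, 0.01], [-0.03, -0.04, -0.02, -0.13, -0.64]]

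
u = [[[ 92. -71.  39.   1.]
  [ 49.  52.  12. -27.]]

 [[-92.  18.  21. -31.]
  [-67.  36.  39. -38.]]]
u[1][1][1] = 36.0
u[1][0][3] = -31.0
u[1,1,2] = 39.0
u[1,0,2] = 21.0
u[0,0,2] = 39.0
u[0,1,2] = 12.0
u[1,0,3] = -31.0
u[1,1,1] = 36.0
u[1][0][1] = 18.0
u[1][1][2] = 39.0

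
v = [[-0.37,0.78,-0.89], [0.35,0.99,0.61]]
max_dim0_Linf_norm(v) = 0.99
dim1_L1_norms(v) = [2.04, 1.95]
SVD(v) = [[-0.81, -0.59], [-0.59, 0.81]] @ diag([1.2691170701825565, 1.1838250977958036]) @ [[0.07,-0.96,0.28], [0.42,0.28,0.86]]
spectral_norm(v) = 1.27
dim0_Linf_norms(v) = [0.37, 0.99, 0.89]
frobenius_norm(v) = 1.74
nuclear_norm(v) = 2.45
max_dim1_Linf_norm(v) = 0.99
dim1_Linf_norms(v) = [0.89, 0.99]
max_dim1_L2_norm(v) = 1.24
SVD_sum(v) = [[-0.07, 0.98, -0.29], [-0.05, 0.72, -0.21]] + [[-0.3, -0.2, -0.6], [0.4, 0.27, 0.82]]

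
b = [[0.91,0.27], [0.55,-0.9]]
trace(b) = 0.01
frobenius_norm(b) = 1.42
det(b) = -0.97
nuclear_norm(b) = 1.99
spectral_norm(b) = 1.13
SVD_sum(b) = [[0.54, -0.33], [0.8, -0.5]] + [[0.37, 0.60], [-0.25, -0.40]]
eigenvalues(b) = [0.99, -0.98]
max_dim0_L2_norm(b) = 1.06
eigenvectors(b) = [[0.96, -0.14], [0.28, 0.99]]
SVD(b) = [[-0.56, -0.83],[-0.83, 0.56]] @ diag([1.1336309020854307, 0.8534523875629929]) @ [[-0.85,0.53], [-0.53,-0.85]]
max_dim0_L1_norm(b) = 1.46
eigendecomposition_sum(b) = [[0.95, 0.14],[0.28, 0.04]] + [[-0.04, 0.13], [0.27, -0.94]]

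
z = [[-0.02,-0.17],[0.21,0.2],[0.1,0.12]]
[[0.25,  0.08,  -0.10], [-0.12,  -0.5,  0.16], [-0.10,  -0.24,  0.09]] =z @ [[0.94, -2.18, 0.20], [-1.61, -0.21, 0.57]]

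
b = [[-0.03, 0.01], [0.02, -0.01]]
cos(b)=[[1.00,  0.00],[0.00,  1.00]]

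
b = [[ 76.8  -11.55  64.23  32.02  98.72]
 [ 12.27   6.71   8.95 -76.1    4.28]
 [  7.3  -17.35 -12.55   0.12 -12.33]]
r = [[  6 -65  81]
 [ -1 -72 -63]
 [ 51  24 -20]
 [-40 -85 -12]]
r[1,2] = -63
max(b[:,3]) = 32.02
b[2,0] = 7.3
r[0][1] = -65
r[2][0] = 51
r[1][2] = -63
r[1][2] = -63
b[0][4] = 98.72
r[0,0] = 6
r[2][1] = 24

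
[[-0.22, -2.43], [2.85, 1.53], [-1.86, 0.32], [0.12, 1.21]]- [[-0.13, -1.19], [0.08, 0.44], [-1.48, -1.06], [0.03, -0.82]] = [[-0.09, -1.24], [2.77, 1.09], [-0.38, 1.38], [0.09, 2.03]]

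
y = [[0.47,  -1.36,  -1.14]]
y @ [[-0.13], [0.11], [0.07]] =[[-0.29]]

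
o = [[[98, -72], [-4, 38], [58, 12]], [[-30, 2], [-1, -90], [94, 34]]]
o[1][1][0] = -1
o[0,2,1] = 12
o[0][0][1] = -72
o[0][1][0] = -4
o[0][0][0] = 98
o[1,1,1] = -90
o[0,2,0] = 58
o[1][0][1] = 2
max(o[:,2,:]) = 94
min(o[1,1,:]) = -90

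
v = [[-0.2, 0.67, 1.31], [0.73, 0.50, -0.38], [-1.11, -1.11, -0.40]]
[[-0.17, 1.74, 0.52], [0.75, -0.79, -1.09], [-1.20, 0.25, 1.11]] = v @ [[1.12, -1.37, -0.14], [-0.07, 0.91, -1.22], [0.08, 0.65, 1.0]]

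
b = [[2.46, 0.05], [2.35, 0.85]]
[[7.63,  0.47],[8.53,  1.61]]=b@ [[3.07, 0.16], [1.55, 1.45]]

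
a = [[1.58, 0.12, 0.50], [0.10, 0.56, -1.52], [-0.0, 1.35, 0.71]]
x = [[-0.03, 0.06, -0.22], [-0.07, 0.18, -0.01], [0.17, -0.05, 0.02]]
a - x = [[1.61, 0.06, 0.72], [0.17, 0.38, -1.51], [-0.17, 1.4, 0.69]]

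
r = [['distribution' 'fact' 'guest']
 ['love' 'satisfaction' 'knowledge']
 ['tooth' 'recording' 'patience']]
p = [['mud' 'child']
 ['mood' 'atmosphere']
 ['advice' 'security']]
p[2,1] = 'security'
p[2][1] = 'security'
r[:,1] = ['fact', 'satisfaction', 'recording']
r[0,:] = ['distribution', 'fact', 'guest']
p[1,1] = 'atmosphere'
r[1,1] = 'satisfaction'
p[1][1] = 'atmosphere'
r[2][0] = 'tooth'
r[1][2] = 'knowledge'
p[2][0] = 'advice'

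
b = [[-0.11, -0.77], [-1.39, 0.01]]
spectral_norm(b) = 1.40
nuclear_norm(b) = 2.16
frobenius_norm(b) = 1.59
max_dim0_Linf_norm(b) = 1.39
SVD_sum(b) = [[-0.15,-0.01], [-1.39,-0.07]] + [[0.04, -0.76], [-0.0, 0.08]]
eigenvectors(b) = [[-0.62, 0.57], [-0.79, -0.82]]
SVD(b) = [[-0.11, -0.99],  [-0.99, 0.11]] @ diag([1.395671752001348, 0.7676590132770453]) @ [[1.00, 0.05], [-0.05, 1.0]]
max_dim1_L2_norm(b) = 1.39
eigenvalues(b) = [-1.09, 0.99]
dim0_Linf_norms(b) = [1.39, 0.77]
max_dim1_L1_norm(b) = 1.4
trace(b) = -0.10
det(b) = -1.07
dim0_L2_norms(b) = [1.39, 0.77]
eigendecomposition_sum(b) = [[-0.57, -0.40], [-0.73, -0.51]] + [[0.46,-0.37], [-0.66,0.52]]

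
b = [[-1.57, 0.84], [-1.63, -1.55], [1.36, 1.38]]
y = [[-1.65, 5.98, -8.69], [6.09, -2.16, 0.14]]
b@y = [[7.71,-11.2,13.76], [-6.75,-6.40,13.95], [6.16,5.15,-11.63]]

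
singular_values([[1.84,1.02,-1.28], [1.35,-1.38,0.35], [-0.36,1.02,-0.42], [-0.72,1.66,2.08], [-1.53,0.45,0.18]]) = [3.49, 2.39, 1.89]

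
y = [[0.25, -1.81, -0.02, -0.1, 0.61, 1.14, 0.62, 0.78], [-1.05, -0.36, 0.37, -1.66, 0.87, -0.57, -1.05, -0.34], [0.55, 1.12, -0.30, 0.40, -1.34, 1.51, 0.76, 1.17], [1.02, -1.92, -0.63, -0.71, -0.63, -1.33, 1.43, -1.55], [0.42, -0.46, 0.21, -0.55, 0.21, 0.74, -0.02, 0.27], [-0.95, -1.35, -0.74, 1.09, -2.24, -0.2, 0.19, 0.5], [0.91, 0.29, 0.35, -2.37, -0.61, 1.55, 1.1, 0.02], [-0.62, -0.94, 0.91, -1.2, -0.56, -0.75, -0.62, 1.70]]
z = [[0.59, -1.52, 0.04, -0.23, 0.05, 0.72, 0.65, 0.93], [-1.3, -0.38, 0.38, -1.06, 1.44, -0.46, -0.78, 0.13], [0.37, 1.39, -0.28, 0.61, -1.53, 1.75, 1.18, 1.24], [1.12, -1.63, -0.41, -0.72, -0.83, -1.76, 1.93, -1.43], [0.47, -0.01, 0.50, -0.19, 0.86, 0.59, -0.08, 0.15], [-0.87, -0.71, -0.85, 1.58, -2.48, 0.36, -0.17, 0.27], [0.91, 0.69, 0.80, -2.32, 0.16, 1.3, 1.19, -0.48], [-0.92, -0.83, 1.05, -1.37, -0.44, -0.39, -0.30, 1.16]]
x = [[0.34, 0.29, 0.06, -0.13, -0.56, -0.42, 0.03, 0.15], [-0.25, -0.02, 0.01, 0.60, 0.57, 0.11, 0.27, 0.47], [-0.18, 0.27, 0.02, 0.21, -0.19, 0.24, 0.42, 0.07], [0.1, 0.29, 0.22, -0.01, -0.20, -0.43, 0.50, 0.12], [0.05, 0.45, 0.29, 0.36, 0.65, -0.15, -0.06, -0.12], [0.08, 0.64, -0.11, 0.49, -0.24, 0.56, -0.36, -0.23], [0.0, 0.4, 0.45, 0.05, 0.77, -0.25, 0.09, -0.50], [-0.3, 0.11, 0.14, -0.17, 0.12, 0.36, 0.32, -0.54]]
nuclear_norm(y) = 18.95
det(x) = 0.00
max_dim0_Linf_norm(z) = 2.48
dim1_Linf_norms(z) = [1.52, 1.44, 1.75, 1.93, 0.86, 2.48, 2.32, 1.37]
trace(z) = 2.78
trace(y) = 1.69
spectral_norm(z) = 4.56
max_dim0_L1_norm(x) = 3.3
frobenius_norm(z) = 8.06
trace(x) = 1.09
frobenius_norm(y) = 7.88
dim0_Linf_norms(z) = [1.3, 1.63, 1.05, 2.32, 2.48, 1.76, 1.93, 1.43]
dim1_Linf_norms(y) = [1.81, 1.66, 1.51, 1.92, 0.74, 2.24, 2.37, 1.7]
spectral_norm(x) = 1.57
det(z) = 61.40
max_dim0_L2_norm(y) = 3.46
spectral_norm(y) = 3.94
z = y + x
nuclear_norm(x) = 5.81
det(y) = -48.11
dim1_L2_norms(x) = [0.86, 1.03, 0.65, 0.79, 0.94, 1.11, 1.13, 0.83]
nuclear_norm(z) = 19.14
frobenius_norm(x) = 2.63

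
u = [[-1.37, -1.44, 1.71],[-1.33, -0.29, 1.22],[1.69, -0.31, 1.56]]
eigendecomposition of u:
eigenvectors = [[0.8,0.33,-0.12], [0.53,0.28,0.83], [-0.27,0.90,0.55]]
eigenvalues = [-2.9, 2.08, 0.71]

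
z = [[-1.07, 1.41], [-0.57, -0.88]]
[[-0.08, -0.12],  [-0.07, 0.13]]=z @[[0.1, -0.05], [0.02, -0.12]]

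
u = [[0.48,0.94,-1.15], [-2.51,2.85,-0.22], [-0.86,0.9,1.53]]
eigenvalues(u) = [(1.11+0.97j), (1.11-0.97j), (2.65+0j)]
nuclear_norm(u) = 6.76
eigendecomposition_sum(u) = [[0.25+0.84j, (0.46-0.53j), -0.59+0.66j], [-0.21+1.12j, (0.85-0.34j), -1.07+0.41j], [0.40+0.25j, -0.00-0.38j, 0.00+0.47j]] + [[(0.25-0.84j), (0.46+0.53j), (-0.59-0.66j)], [(-0.21-1.12j), (0.85+0.34j), (-1.07-0.41j)], [0.40-0.25j, (-0+0.38j), -0.47j]] + [[(-0.02+0j), 0.01-0.00j, (0.02+0j)], [-2.08+0.00j, 1.14-0.00j, 1.92+0.00j], [(-1.66+0j), (0.91-0j), 1.53+0.00j]]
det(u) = 5.76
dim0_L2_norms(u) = [2.7, 3.13, 1.93]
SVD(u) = [[0.09, -0.71, 0.7], [0.94, -0.17, -0.29], [0.33, 0.69, 0.65]] @ diag([4.019420782563669, 2.036672180192552, 0.703009959477803]) @ [[-0.65, 0.76, 0.05], [-0.24, -0.27, 0.93], [0.72, 0.59, 0.36]]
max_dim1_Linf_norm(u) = 2.85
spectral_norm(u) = 4.02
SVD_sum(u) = [[-0.23, 0.27, 0.02], [-2.45, 2.88, 0.18], [-0.85, 1.00, 0.06]] + [[0.35, 0.38, -1.34], [0.09, 0.09, -0.33], [-0.34, -0.37, 1.30]] + [[0.36, 0.29, 0.18],[-0.15, -0.12, -0.07],[0.33, 0.27, 0.16]]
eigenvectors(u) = [[-0.51+0.27j,-0.51-0.27j,(-0.01+0j)],[-0.75+0.00j,(-0.75-0j),-0.78+0.00j],[-0.11+0.29j,-0.11-0.29j,-0.62+0.00j]]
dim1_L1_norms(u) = [2.57, 5.58, 3.29]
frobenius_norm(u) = 4.56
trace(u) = 4.86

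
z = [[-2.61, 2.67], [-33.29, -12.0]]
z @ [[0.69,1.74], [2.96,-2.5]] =[[6.1, -11.22],[-58.49, -27.92]]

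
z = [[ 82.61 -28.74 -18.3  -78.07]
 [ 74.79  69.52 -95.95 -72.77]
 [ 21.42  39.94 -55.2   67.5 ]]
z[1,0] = 74.79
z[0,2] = -18.3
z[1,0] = 74.79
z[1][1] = 69.52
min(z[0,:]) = -78.07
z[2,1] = 39.94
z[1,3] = -72.77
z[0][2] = -18.3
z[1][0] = 74.79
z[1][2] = -95.95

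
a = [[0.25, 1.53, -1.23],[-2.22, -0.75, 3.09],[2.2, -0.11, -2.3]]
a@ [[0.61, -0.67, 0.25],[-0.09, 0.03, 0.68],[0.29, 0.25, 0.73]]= [[-0.34, -0.43, 0.2], [-0.39, 2.24, 1.19], [0.68, -2.05, -1.2]]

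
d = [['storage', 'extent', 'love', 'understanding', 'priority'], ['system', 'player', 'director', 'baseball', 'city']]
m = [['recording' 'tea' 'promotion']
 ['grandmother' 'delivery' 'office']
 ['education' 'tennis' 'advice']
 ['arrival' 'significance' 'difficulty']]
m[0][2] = 'promotion'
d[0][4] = 'priority'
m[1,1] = 'delivery'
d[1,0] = 'system'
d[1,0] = 'system'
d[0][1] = 'extent'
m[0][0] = 'recording'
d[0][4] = 'priority'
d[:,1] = ['extent', 'player']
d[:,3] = ['understanding', 'baseball']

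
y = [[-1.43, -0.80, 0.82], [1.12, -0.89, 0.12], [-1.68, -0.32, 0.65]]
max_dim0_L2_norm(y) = 2.47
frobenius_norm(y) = 2.96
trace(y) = -1.67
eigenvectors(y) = [[(0.05+0.58j),0.05-0.58j,0.25+0.00j], [0.61+0.00j,(0.61-0j),0.44+0.00j], [-0.20+0.50j,-0.20-0.50j,(0.86+0j)]]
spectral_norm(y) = 2.66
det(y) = -0.00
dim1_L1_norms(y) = [3.05, 2.13, 2.65]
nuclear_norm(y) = 3.96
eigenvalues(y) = [(-0.83+1.17j), (-0.83-1.17j), (-0+0j)]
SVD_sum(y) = [[-1.60, -0.31, 0.62],  [0.76, 0.15, -0.3],  [-1.68, -0.32, 0.65]] + [[0.17, -0.49, 0.2], [0.36, -1.04, 0.42], [-0.00, 0.00, -0.0]] + [[0.00, 0.0, 0.00], [-0.0, -0.00, -0.0], [-0.00, -0.0, -0.0]]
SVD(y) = [[-0.66, -0.43, -0.62], [0.31, -0.90, 0.30], [-0.69, 0.0, 0.73]] @ diag([2.660678053556639, 1.2985726788201277, 0.0011371648840311306]) @ [[0.92, 0.18, -0.36],[-0.31, 0.88, -0.35],[-0.25, -0.43, -0.86]]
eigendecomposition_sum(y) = [[(-0.72+0.61j), (-0.4-0.39j), (0.41+0.02j)],[(0.56+0.8j), -0.44+0.38j, (0.06-0.42j)],[(-0.84+0.19j), (-0.16-0.49j), (0.33+0.19j)]] + [[-0.72-0.61j, -0.40+0.39j, (0.41-0.02j)], [0.56-0.80j, -0.44-0.38j, (0.06+0.42j)], [(-0.84-0.19j), (-0.16+0.49j), (0.33-0.19j)]] + [[0.00+0.00j, (-0+0j), (-0-0j)], [0.00+0.00j, -0.00+0.00j, (-0-0j)], [0.00+0.00j, -0.00+0.00j, -0.00-0.00j]]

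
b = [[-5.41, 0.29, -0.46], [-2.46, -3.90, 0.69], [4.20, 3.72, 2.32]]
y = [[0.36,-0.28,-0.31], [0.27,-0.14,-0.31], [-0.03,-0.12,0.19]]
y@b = [[-2.56, 0.04, -1.08], [-2.42, -0.53, -0.94], [1.26, 1.17, 0.37]]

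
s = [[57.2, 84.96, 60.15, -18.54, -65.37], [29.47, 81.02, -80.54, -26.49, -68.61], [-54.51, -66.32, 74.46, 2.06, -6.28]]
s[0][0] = 57.2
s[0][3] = -18.54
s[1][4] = -68.61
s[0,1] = 84.96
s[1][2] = -80.54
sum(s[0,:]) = 118.4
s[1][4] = -68.61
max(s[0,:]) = 84.96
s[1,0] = 29.47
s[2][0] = -54.51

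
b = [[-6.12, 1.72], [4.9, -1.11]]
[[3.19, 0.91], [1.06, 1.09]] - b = [[9.31, -0.81], [-3.84, 2.20]]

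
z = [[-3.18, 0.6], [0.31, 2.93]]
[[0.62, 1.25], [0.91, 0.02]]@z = [[-1.58, 4.03], [-2.89, 0.6]]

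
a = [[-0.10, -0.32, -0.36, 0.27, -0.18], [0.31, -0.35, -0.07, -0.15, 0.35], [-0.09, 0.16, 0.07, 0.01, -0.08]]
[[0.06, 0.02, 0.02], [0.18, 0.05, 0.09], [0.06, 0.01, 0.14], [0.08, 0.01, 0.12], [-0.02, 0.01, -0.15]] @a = [[-0.00, -0.02, -0.02, 0.01, -0.01], [-0.01, -0.06, -0.06, 0.04, -0.02], [-0.02, -0.00, -0.01, 0.02, -0.02], [-0.02, -0.01, -0.02, 0.02, -0.02], [0.02, -0.02, -0.00, -0.01, 0.02]]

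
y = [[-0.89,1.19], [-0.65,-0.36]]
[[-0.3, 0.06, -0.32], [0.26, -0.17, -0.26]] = y@ [[-0.18, 0.16, 0.39], [-0.39, 0.17, 0.02]]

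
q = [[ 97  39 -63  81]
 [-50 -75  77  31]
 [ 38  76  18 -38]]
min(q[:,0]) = -50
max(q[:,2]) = 77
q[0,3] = 81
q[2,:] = [38, 76, 18, -38]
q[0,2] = -63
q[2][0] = 38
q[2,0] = 38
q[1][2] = 77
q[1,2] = 77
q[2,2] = 18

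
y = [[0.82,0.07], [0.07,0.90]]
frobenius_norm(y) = 1.22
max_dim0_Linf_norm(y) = 0.9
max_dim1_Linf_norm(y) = 0.9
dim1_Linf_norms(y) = [0.82, 0.9]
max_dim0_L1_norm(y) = 0.97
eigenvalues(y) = [0.78, 0.94]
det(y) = 0.73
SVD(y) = [[0.5, 0.86], [0.86, -0.5]] @ diag([0.9406225774829854, 0.7793774225170145]) @ [[0.50, 0.86],[0.86, -0.5]]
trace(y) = 1.72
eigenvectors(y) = [[-0.86, -0.50], [0.5, -0.86]]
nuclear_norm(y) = 1.72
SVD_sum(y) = [[0.24,0.41], [0.41,0.7]] + [[0.58, -0.34], [-0.34, 0.20]]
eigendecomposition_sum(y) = [[0.58, -0.34],[-0.34, 0.20]] + [[0.24, 0.41], [0.41, 0.70]]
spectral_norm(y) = 0.94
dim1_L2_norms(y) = [0.82, 0.9]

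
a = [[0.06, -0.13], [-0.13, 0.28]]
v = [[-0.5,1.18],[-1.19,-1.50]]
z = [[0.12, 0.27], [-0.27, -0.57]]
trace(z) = -0.45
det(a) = -0.00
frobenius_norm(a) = 0.34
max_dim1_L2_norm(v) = 1.91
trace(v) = -2.00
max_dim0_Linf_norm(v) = 1.5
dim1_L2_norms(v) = [1.28, 1.91]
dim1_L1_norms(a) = [0.19, 0.41]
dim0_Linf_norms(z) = [0.27, 0.57]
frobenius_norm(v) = 2.30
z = a @ v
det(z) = 0.00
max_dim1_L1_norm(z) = 0.84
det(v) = 2.15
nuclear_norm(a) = 0.34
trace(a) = 0.34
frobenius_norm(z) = 0.70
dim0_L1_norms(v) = [1.69, 2.68]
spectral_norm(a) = 0.34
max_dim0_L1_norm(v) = 2.68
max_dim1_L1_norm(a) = 0.41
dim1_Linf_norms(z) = [0.27, 0.57]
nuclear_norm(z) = 0.70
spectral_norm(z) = 0.70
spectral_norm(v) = 2.05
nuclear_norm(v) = 3.10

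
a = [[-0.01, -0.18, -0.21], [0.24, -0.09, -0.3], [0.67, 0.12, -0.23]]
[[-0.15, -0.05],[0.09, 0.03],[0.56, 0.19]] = a@ [[0.69, 0.23], [0.80, 0.27], [0.0, 0.0]]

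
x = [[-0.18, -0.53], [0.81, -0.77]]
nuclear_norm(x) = 1.64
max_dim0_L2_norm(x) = 0.93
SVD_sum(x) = [[0.19, -0.22], [0.71, -0.85]] + [[-0.37, -0.31], [0.1, 0.08]]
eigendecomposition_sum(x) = [[(-0.09+0.41j), -0.26-0.22j], [(0.4+0.33j), -0.38+0.17j]] + [[-0.09-0.41j, -0.26+0.22j], [(0.4-0.33j), (-0.39-0.17j)]]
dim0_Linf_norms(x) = [0.81, 0.77]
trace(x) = -0.95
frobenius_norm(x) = 1.25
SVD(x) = [[0.25,0.97], [0.97,-0.25]] @ diag([1.1478295469347959, 0.49475987224456813]) @ [[0.64, -0.77], [-0.77, -0.64]]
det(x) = 0.57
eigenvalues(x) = [(-0.48+0.59j), (-0.48-0.59j)]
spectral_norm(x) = 1.15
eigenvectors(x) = [[(0.28+0.56j), 0.28-0.56j],[0.78+0.00j, 0.78-0.00j]]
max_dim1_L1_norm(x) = 1.58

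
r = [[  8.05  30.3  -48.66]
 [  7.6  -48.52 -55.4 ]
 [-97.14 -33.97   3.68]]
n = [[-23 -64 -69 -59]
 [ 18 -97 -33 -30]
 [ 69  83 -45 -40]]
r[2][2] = 3.68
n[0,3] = -59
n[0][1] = -64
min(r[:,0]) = -97.14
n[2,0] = 69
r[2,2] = 3.68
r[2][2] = 3.68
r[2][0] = -97.14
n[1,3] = -30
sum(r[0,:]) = -10.309999999999995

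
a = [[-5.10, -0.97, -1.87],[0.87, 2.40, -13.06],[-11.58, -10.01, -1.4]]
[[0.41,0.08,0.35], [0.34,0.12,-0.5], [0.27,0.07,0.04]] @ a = [[-6.07, -3.71, -2.3], [4.16, 4.96, -1.50], [-1.78, -0.49, -1.48]]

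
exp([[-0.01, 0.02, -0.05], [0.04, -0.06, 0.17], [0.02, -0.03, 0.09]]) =[[0.99, 0.02, -0.05], [0.04, 0.94, 0.17], [0.02, -0.03, 1.09]]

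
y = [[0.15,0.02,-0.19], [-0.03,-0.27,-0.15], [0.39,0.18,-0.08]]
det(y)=-0.013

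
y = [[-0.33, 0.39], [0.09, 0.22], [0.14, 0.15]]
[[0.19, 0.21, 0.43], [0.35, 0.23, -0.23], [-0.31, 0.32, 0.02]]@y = [[0.02, 0.18],[-0.13, 0.15],[0.13, -0.05]]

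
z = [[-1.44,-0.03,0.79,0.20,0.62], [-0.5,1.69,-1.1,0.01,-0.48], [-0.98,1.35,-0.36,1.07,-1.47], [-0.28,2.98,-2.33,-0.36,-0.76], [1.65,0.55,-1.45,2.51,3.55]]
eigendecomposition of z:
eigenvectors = [[(0.06+0j), 0.92+0.00j, 0.13-0.20j, (0.13+0.2j), 0.39+0.00j],[-0.04+0.00j, 0.18+0.00j, (0.26+0.22j), 0.26-0.22j, (0.59+0j)],[-0.34+0.00j, 0.22+0.00j, (0.66+0j), 0.66-0.00j, (0.7+0j)],[-0.02+0.00j, 0.02+0.00j, (0.29+0.5j), 0.29-0.50j, -0.07+0.00j],[0.94+0.00j, -0.27+0.00j, 0.11-0.24j, 0.11+0.24j, (0.06+0j)]]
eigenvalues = [(4.1+0j), (-1.43+0j), (0.2+2.09j), (0.2-2.09j), (0.01+0j)]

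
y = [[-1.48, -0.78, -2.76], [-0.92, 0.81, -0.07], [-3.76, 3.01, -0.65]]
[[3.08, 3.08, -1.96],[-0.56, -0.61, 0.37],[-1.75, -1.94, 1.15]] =y@[[0.35, 0.38, -0.23], [-0.4, -0.43, 0.26], [-1.19, -1.20, 0.76]]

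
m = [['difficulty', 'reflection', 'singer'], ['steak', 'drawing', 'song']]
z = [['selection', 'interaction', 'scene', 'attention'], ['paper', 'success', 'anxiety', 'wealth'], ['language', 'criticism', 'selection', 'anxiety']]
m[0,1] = 'reflection'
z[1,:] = ['paper', 'success', 'anxiety', 'wealth']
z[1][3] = 'wealth'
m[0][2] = 'singer'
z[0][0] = 'selection'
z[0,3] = 'attention'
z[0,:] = ['selection', 'interaction', 'scene', 'attention']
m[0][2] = 'singer'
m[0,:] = ['difficulty', 'reflection', 'singer']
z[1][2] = 'anxiety'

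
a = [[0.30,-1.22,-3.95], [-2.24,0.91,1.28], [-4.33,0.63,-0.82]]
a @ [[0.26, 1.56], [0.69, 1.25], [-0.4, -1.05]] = [[0.82, 3.09], [-0.47, -3.70], [-0.36, -5.11]]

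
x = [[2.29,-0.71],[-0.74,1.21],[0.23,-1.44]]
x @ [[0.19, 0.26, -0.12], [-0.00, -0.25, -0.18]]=[[0.44, 0.77, -0.15], [-0.14, -0.49, -0.13], [0.04, 0.42, 0.23]]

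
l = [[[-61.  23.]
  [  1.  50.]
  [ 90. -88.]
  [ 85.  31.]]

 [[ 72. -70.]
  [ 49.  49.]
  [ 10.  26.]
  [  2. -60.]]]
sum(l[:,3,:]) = 58.0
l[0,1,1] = 50.0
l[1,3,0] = 2.0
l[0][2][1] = -88.0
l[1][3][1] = -60.0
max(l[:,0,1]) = 23.0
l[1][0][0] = 72.0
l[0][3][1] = 31.0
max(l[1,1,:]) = 49.0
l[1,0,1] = -70.0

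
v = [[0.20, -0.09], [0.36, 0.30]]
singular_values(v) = [0.48, 0.19]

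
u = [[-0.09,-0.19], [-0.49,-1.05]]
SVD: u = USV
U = [[-0.18, -0.98], [-0.98, 0.18]]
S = [1.18, 0.0]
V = [[0.42, 0.91], [0.91, -0.42]]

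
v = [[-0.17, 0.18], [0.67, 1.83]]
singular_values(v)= [1.95, 0.22]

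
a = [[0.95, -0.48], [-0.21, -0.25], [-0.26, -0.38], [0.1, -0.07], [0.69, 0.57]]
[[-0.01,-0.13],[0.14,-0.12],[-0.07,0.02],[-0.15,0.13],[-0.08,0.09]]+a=[[0.94,-0.61], [-0.07,-0.37], [-0.33,-0.36], [-0.05,0.06], [0.61,0.66]]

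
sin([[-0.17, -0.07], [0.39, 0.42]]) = [[-0.17, -0.07], [0.38, 0.41]]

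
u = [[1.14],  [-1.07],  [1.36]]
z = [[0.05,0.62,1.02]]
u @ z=[[0.06, 0.71, 1.16],[-0.05, -0.66, -1.09],[0.07, 0.84, 1.39]]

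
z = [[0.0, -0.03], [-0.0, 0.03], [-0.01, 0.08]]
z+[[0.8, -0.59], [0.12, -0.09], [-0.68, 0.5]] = [[0.80, -0.62], [0.12, -0.06], [-0.69, 0.58]]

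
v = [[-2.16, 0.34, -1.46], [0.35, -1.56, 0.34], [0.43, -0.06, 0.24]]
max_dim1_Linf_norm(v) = 2.16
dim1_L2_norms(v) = [2.63, 1.63, 0.5]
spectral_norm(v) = 2.79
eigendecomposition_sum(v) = [[0.01, 0.00, 0.05], [-0.00, -0.0, -0.0], [-0.01, -0.00, -0.07]] + [[-1.73, 1.03, -1.25], [0.98, -0.58, 0.71], [0.35, -0.21, 0.25]] + [[-0.44, -0.69, -0.26], [-0.63, -0.98, -0.36], [0.10, 0.15, 0.06]]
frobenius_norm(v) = 3.14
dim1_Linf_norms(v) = [2.16, 1.56, 0.43]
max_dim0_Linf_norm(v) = 2.16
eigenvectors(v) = [[-0.56, 0.86, -0.57], [0.06, -0.48, -0.81], [0.82, -0.17, 0.12]]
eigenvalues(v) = [-0.06, -2.06, -1.36]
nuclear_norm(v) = 4.26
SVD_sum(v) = [[-2.03, 0.78, -1.40], [0.73, -0.28, 0.5], [0.38, -0.15, 0.26]] + [[-0.13, -0.44, -0.06], [-0.38, -1.28, -0.16], [0.03, 0.09, 0.01]] + [[0.0, -0.0, -0.01], [0.00, -0.0, -0.0], [0.02, -0.0, -0.03]]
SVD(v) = [[-0.93, -0.33, 0.19], [0.33, -0.94, 0.00], [0.17, 0.07, 0.98]] @ diag([2.792470112174283, 1.4251437641077267, 0.04093805366901067]) @ [[0.79, -0.30, 0.54], [0.28, 0.95, 0.12], [0.55, -0.06, -0.83]]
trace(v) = -3.48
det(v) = -0.16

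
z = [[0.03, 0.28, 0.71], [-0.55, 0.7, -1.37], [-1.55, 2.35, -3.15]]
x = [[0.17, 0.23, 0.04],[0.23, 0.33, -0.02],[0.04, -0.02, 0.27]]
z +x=[[0.2, 0.51, 0.75], [-0.32, 1.03, -1.39], [-1.51, 2.33, -2.88]]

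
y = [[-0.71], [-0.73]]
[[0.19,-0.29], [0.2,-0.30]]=y @ [[-0.27, 0.41]]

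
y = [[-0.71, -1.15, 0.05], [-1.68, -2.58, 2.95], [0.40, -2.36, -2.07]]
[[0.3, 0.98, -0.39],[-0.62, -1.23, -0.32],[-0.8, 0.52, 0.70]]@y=[[-2.02, -1.95, 3.71], [2.38, 4.64, -3.00], [-0.03, -2.07, 0.05]]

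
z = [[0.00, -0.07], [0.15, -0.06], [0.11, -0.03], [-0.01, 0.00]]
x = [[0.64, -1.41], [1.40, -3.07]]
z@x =[[-0.1, 0.21],[0.01, -0.03],[0.03, -0.06],[-0.01, 0.01]]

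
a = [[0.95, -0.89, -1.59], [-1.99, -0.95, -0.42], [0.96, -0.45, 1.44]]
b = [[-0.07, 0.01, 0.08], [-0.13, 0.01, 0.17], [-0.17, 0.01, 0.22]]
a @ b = [[0.32, -0.02, -0.43], [0.33, -0.03, -0.41], [-0.25, 0.02, 0.32]]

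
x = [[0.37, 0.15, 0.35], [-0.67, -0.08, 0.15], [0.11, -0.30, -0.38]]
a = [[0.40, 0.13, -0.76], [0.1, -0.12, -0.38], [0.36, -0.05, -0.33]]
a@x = [[-0.02, 0.28, 0.45], [0.08, 0.14, 0.16], [0.13, 0.16, 0.24]]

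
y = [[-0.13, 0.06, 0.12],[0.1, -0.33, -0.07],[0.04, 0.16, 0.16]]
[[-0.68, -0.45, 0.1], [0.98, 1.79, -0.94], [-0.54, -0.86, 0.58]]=y@[[2.36, 0.72, 0.94], [-1.78, -5.11, 3.05], [-2.19, -0.44, 0.34]]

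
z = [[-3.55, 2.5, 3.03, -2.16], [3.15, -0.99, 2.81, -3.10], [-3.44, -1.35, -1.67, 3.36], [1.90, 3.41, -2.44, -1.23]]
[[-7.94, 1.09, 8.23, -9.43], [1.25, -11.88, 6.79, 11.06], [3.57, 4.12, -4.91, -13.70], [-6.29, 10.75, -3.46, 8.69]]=z @ [[0.09,-0.31,-0.43,3.55], [-2.39,2.84,-0.17,0.89], [-0.63,-1.37,1.47,0.39], [-0.12,1.37,-1.24,0.11]]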